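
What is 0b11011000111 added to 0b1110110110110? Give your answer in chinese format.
Convert 0b11011000111 (binary) → 1024 + 512 + 128 + 64 + 4 + 2 + 1 = 1735 (decimal)
Convert 0b1110110110110 (binary) → 4096 + 2048 + 1024 + 256 + 128 + 32 + 16 + 4 + 2 = 7606 (decimal)
Compute 1735 + 7606 = 9341
Convert 9341 (decimal) → 9341 = 9×1000 + 3×100 + 4×10 + 1 → 九千三百四十一 (Chinese numeral)
九千三百四十一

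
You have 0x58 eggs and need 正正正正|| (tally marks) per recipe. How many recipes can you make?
Convert 0x58 (hexadecimal) → 5×16 + 8 = 88 (decimal)
Convert 正正正正|| (tally marks) → 5 + 5 + 5 + 5 + 2 = 22 (decimal)
Compute 88 ÷ 22 = 4
4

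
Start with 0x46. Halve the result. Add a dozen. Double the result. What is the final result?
Convert 0x46 (hexadecimal) → 4×16 + 6 = 70 (decimal)
Start: 70
70 ÷ 2 = 35
Convert a dozen (colloquial) → 12 (decimal)
35 + 12 = 47
47 × 2 = 94
94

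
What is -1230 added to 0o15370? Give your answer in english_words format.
Convert 0o15370 (octal) → 1×4096 + 5×512 + 3×64 + 7×8 = 6904 (decimal)
Compute -1230 + 6904 = 5674
Convert 5674 (decimal) → 5674 = 5×1000 + 6×100 + 74 → five thousand six hundred seventy-four (English words)
five thousand six hundred seventy-four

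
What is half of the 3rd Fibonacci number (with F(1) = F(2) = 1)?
The 3rd Fibonacci number (with F(1) = F(2) = 1): 1, 1, 2 → 2
Compute 2 ÷ 2 = 1
1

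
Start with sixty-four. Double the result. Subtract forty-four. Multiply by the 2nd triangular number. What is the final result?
Convert sixty-four (English words) → 64 (decimal)
Start: 64
64 × 2 = 128
Convert forty-four (English words) → 44 (decimal)
128 - 44 = 84
Convert the 2nd triangular number (triangular index) → 2×3/2 = 3 (decimal)
84 × 3 = 252
252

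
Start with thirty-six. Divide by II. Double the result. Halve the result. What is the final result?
Convert thirty-six (English words) → 36 (decimal)
Start: 36
Convert II (Roman numeral) → 1 + 1 = 2 (decimal)
36 ÷ 2 = 18
18 × 2 = 36
36 ÷ 2 = 18
18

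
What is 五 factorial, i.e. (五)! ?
Convert 五 (Chinese numeral) → 5 (decimal)
Compute 5! = 120
120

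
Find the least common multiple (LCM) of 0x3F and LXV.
Convert 0x3F (hexadecimal) → 3×16 + 15 = 63 (decimal)
Convert LXV (Roman numeral) → 50 + 10 + 5 = 65 (decimal)
Compute lcm(63, 65) = 4095
4095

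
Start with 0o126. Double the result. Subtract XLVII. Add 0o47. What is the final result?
Convert 0o126 (octal) → 1×64 + 2×8 + 6 = 86 (decimal)
Start: 86
86 × 2 = 172
Convert XLVII (Roman numeral) → 40 + 5 + 1 + 1 = 47 (decimal)
172 - 47 = 125
Convert 0o47 (octal) → 4×8 + 7 = 39 (decimal)
125 + 39 = 164
164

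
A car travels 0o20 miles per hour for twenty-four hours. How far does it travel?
Convert 0o20 (octal) → 2×8 = 16 (decimal)
Convert twenty-four (English words) → 24 (decimal)
Compute 16 × 24 = 384
384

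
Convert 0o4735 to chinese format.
Convert 0o4735 (octal) → 4×512 + 7×64 + 3×8 + 5 = 2525 (decimal)
Convert 2525 (decimal) → 2525 = 2×1000 + 5×100 + 2×10 + 5 → 二千五百二十五 (Chinese numeral)
二千五百二十五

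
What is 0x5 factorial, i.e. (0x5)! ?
Convert 0x5 (hexadecimal) → 5 (decimal)
Compute 5! = 120
120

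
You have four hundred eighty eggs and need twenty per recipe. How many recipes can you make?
Convert four hundred eighty (English words) → 4×100 + 80 = 480 (decimal)
Convert twenty (English words) → 20 (decimal)
Compute 480 ÷ 20 = 24
24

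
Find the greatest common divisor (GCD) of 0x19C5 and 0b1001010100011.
Convert 0x19C5 (hexadecimal) → 1×4096 + 9×256 + 12×16 + 5 = 6597 (decimal)
Convert 0b1001010100011 (binary) → 4096 + 512 + 128 + 32 + 2 + 1 = 4771 (decimal)
Compute gcd(6597, 4771) = 1
1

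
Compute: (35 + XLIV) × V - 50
Convert XLIV (Roman numeral) → 40 + 4 = 44 (decimal)
Convert V (Roman numeral) → 5 (decimal)
Expression in decimal: (35 + 44) × 5 - 50
Parentheses first: 35 + 44 = 79
Multiply: 79 × 5 = 395
Subtract: 395 - 50 = 345
345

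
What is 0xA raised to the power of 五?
Convert 0xA (hexadecimal) → 10 (decimal)
Convert 五 (Chinese numeral) → 5 (decimal)
Compute 10 ^ 5 = 100000
100000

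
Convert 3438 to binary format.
Convert 3438 (decimal) → 3438 = 2048 + 1024 + 256 + 64 + 32 + 8 + 4 + 2 → 0b110101101110 (binary)
0b110101101110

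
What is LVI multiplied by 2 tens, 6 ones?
Convert LVI (Roman numeral) → 50 + 5 + 1 = 56 (decimal)
Convert 2 tens, 6 ones (place-value notation) → 2×10 + 6 = 26 (decimal)
Compute 56 × 26 = 1456
1456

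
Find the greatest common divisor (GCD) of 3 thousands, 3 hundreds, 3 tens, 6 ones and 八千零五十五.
Convert 3 thousands, 3 hundreds, 3 tens, 6 ones (place-value notation) → 3×1000 + 3×100 + 3×10 + 6 = 3336 (decimal)
Convert 八千零五十五 (Chinese numeral) → 8×1000 + 5×10 + 5 = 8055 (decimal)
Compute gcd(3336, 8055) = 3
3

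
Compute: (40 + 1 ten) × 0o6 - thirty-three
Convert 1 ten (place-value notation) → 1×10 = 10 (decimal)
Convert 0o6 (octal) → 6 (decimal)
Convert thirty-three (English words) → 33 (decimal)
Expression in decimal: (40 + 10) × 6 - 33
Parentheses first: 40 + 10 = 50
Multiply: 50 × 6 = 300
Subtract: 300 - 33 = 267
267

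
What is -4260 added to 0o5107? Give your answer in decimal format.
Convert 0o5107 (octal) → 5×512 + 1×64 + 7 = 2631 (decimal)
Compute -4260 + 2631 = -1629
-1629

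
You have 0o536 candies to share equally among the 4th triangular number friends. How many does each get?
Convert 0o536 (octal) → 5×64 + 3×8 + 6 = 350 (decimal)
Convert the 4th triangular number (triangular index) → 4×5/2 = 10 (decimal)
Compute 350 ÷ 10 = 35
35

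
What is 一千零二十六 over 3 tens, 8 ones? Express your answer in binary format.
Convert 一千零二十六 (Chinese numeral) → 1×1000 + 2×10 + 6 = 1026 (decimal)
Convert 3 tens, 8 ones (place-value notation) → 3×10 + 8 = 38 (decimal)
Compute 1026 ÷ 38 = 27
Convert 27 (decimal) → 27 = 16 + 8 + 2 + 1 → 0b11011 (binary)
0b11011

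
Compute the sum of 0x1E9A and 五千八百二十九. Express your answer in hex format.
Convert 0x1E9A (hexadecimal) → 1×4096 + 14×256 + 9×16 + 10 = 7834 (decimal)
Convert 五千八百二十九 (Chinese numeral) → 5×1000 + 8×100 + 2×10 + 9 = 5829 (decimal)
Compute 7834 + 5829 = 13663
Convert 13663 (decimal) → 13663 = 3×4096 + 5×256 + 5×16 + 15 → 0x355F (hexadecimal)
0x355F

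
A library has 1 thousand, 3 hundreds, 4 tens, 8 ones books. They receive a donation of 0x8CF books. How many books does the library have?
Convert 1 thousand, 3 hundreds, 4 tens, 8 ones (place-value notation) → 1×1000 + 3×100 + 4×10 + 8 = 1348 (decimal)
Convert 0x8CF (hexadecimal) → 8×256 + 12×16 + 15 = 2255 (decimal)
Compute 1348 + 2255 = 3603
3603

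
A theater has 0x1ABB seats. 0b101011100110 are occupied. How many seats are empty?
Convert 0x1ABB (hexadecimal) → 1×4096 + 10×256 + 11×16 + 11 = 6843 (decimal)
Convert 0b101011100110 (binary) → 2048 + 512 + 128 + 64 + 32 + 4 + 2 = 2790 (decimal)
Compute 6843 - 2790 = 4053
4053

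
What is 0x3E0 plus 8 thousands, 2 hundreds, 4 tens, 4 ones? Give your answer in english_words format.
Convert 0x3E0 (hexadecimal) → 3×256 + 14×16 = 992 (decimal)
Convert 8 thousands, 2 hundreds, 4 tens, 4 ones (place-value notation) → 8×1000 + 2×100 + 4×10 + 4 = 8244 (decimal)
Compute 992 + 8244 = 9236
Convert 9236 (decimal) → 9236 = 9×1000 + 2×100 + 36 → nine thousand two hundred thirty-six (English words)
nine thousand two hundred thirty-six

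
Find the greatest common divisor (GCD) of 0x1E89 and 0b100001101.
Convert 0x1E89 (hexadecimal) → 1×4096 + 14×256 + 8×16 + 9 = 7817 (decimal)
Convert 0b100001101 (binary) → 256 + 8 + 4 + 1 = 269 (decimal)
Compute gcd(7817, 269) = 1
1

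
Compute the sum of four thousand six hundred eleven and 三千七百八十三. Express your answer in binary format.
Convert four thousand six hundred eleven (English words) → 4×1000 + 6×100 + 11 = 4611 (decimal)
Convert 三千七百八十三 (Chinese numeral) → 3×1000 + 7×100 + 8×10 + 3 = 3783 (decimal)
Compute 4611 + 3783 = 8394
Convert 8394 (decimal) → 8394 = 8192 + 128 + 64 + 8 + 2 → 0b10000011001010 (binary)
0b10000011001010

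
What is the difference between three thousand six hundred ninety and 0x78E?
Convert three thousand six hundred ninety (English words) → 3×1000 + 6×100 + 90 = 3690 (decimal)
Convert 0x78E (hexadecimal) → 7×256 + 8×16 + 14 = 1934 (decimal)
Difference: |3690 - 1934| = 1756
1756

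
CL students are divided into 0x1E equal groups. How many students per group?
Convert CL (Roman numeral) → 100 + 50 = 150 (decimal)
Convert 0x1E (hexadecimal) → 1×16 + 14 = 30 (decimal)
Compute 150 ÷ 30 = 5
5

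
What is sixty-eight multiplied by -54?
Convert sixty-eight (English words) → 68 (decimal)
Compute 68 × -54 = -3672
-3672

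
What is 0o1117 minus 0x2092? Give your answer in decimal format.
Convert 0o1117 (octal) → 1×512 + 1×64 + 1×8 + 7 = 591 (decimal)
Convert 0x2092 (hexadecimal) → 2×4096 + 9×16 + 2 = 8338 (decimal)
Compute 591 - 8338 = -7747
-7747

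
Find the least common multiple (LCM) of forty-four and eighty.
Convert forty-four (English words) → 44 (decimal)
Convert eighty (English words) → 80 (decimal)
Compute lcm(44, 80) = 880
880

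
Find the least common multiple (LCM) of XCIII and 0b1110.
Convert XCIII (Roman numeral) → 90 + 1 + 1 + 1 = 93 (decimal)
Convert 0b1110 (binary) → 8 + 4 + 2 = 14 (decimal)
Compute lcm(93, 14) = 1302
1302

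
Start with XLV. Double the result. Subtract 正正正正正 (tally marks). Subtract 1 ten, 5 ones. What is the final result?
Convert XLV (Roman numeral) → 40 + 5 = 45 (decimal)
Start: 45
45 × 2 = 90
Convert 正正正正正 (tally marks) → 5 + 5 + 5 + 5 + 5 = 25 (decimal)
90 - 25 = 65
Convert 1 ten, 5 ones (place-value notation) → 1×10 + 5 = 15 (decimal)
65 - 15 = 50
50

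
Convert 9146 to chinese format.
Convert 9146 (decimal) → 9146 = 9×1000 + 1×100 + 4×10 + 6 → 九千一百四十六 (Chinese numeral)
九千一百四十六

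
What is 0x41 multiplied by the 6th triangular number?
Convert 0x41 (hexadecimal) → 4×16 + 1 = 65 (decimal)
Convert the 6th triangular number (triangular index) → 6×7/2 = 21 (decimal)
Compute 65 × 21 = 1365
1365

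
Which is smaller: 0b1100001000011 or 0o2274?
Convert 0b1100001000011 (binary) → 4096 + 2048 + 64 + 2 + 1 = 6211 (decimal)
Convert 0o2274 (octal) → 2×512 + 2×64 + 7×8 + 4 = 1212 (decimal)
Compare 6211 vs 1212: smaller = 1212
1212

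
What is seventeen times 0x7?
Convert seventeen (English words) → 17 (decimal)
Convert 0x7 (hexadecimal) → 7 (decimal)
Compute 17 × 7 = 119
119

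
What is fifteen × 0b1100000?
Convert fifteen (English words) → 15 (decimal)
Convert 0b1100000 (binary) → 64 + 32 = 96 (decimal)
Compute 15 × 96 = 1440
1440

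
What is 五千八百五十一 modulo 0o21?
Convert 五千八百五十一 (Chinese numeral) → 5×1000 + 8×100 + 5×10 + 1 = 5851 (decimal)
Convert 0o21 (octal) → 2×8 + 1 = 17 (decimal)
Compute 5851 mod 17 = 3
3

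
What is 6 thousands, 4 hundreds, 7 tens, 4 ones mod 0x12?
Convert 6 thousands, 4 hundreds, 7 tens, 4 ones (place-value notation) → 6×1000 + 4×100 + 7×10 + 4 = 6474 (decimal)
Convert 0x12 (hexadecimal) → 1×16 + 2 = 18 (decimal)
Compute 6474 mod 18 = 12
12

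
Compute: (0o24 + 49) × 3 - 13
Convert 0o24 (octal) → 2×8 + 4 = 20 (decimal)
Expression in decimal: (20 + 49) × 3 - 13
Parentheses first: 20 + 49 = 69
Multiply: 69 × 3 = 207
Subtract: 207 - 13 = 194
194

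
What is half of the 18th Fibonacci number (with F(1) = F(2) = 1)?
The 18th Fibonacci number (with F(1) = F(2) = 1) = 2584
Compute 2584 ÷ 2 = 1292
1292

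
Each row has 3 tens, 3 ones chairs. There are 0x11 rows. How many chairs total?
Convert 3 tens, 3 ones (place-value notation) → 3×10 + 3 = 33 (decimal)
Convert 0x11 (hexadecimal) → 1×16 + 1 = 17 (decimal)
Compute 33 × 17 = 561
561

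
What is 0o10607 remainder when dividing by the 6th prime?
Convert 0o10607 (octal) → 1×4096 + 6×64 + 7 = 4487 (decimal)
Convert the 6th prime (prime index) → 13 (decimal)
Compute 4487 mod 13 = 2
2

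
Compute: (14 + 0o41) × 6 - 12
Convert 0o41 (octal) → 4×8 + 1 = 33 (decimal)
Expression in decimal: (14 + 33) × 6 - 12
Parentheses first: 14 + 33 = 47
Multiply: 47 × 6 = 282
Subtract: 282 - 12 = 270
270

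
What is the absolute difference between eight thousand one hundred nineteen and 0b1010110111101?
Convert eight thousand one hundred nineteen (English words) → 8×1000 + 1×100 + 19 = 8119 (decimal)
Convert 0b1010110111101 (binary) → 4096 + 1024 + 256 + 128 + 32 + 16 + 8 + 4 + 1 = 5565 (decimal)
Compute |8119 - 5565| = 2554
2554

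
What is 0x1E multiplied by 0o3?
Convert 0x1E (hexadecimal) → 1×16 + 14 = 30 (decimal)
Convert 0o3 (octal) → 3 (decimal)
Compute 30 × 3 = 90
90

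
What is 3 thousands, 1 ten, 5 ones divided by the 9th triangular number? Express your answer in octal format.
Convert 3 thousands, 1 ten, 5 ones (place-value notation) → 3×1000 + 1×10 + 5 = 3015 (decimal)
Convert the 9th triangular number (triangular index) → 9×10/2 = 45 (decimal)
Compute 3015 ÷ 45 = 67
Convert 67 (decimal) → 67 = 1×64 + 3 → 0o103 (octal)
0o103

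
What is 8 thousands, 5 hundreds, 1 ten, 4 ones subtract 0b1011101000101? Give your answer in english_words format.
Convert 8 thousands, 5 hundreds, 1 ten, 4 ones (place-value notation) → 8×1000 + 5×100 + 1×10 + 4 = 8514 (decimal)
Convert 0b1011101000101 (binary) → 4096 + 1024 + 512 + 256 + 64 + 4 + 1 = 5957 (decimal)
Compute 8514 - 5957 = 2557
Convert 2557 (decimal) → 2557 = 2×1000 + 5×100 + 57 → two thousand five hundred fifty-seven (English words)
two thousand five hundred fifty-seven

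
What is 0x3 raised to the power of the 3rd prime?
Convert 0x3 (hexadecimal) → 3 (decimal)
Convert the 3rd prime (prime index) → 5 (decimal)
Compute 3 ^ 5 = 243
243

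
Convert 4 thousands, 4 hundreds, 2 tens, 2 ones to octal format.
Convert 4 thousands, 4 hundreds, 2 tens, 2 ones (place-value notation) → 4×1000 + 4×100 + 2×10 + 2 = 4422 (decimal)
Convert 4422 (decimal) → 4422 = 1×4096 + 5×64 + 6 → 0o10506 (octal)
0o10506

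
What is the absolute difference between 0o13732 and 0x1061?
Convert 0o13732 (octal) → 1×4096 + 3×512 + 7×64 + 3×8 + 2 = 6106 (decimal)
Convert 0x1061 (hexadecimal) → 1×4096 + 6×16 + 1 = 4193 (decimal)
Compute |6106 - 4193| = 1913
1913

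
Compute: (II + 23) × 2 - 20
Convert II (Roman numeral) → 1 + 1 = 2 (decimal)
Expression in decimal: (2 + 23) × 2 - 20
Parentheses first: 2 + 23 = 25
Multiply: 25 × 2 = 50
Subtract: 50 - 20 = 30
30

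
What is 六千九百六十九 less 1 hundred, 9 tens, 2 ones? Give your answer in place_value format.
Convert 六千九百六十九 (Chinese numeral) → 6×1000 + 9×100 + 6×10 + 9 = 6969 (decimal)
Convert 1 hundred, 9 tens, 2 ones (place-value notation) → 1×100 + 9×10 + 2 = 192 (decimal)
Compute 6969 - 192 = 6777
Convert 6777 (decimal) → 6777 = 6×1000 + 7×100 + 7×10 + 7 → 6 thousands, 7 hundreds, 7 tens, 7 ones (place-value notation)
6 thousands, 7 hundreds, 7 tens, 7 ones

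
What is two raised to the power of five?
Convert two (English words) → 2 (decimal)
Convert five (English words) → 5 (decimal)
Compute 2 ^ 5 = 32
32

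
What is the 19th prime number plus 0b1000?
The 19th prime number = 67
Convert 0b1000 (binary) → 8 (decimal)
Compute 67 + 8 = 75
75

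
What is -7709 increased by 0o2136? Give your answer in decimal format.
Convert 0o2136 (octal) → 2×512 + 1×64 + 3×8 + 6 = 1118 (decimal)
Compute -7709 + 1118 = -6591
-6591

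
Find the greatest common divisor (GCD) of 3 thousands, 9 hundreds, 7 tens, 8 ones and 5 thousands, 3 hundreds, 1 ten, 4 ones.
Convert 3 thousands, 9 hundreds, 7 tens, 8 ones (place-value notation) → 3×1000 + 9×100 + 7×10 + 8 = 3978 (decimal)
Convert 5 thousands, 3 hundreds, 1 ten, 4 ones (place-value notation) → 5×1000 + 3×100 + 1×10 + 4 = 5314 (decimal)
Compute gcd(3978, 5314) = 2
2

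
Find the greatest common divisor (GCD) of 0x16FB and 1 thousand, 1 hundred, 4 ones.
Convert 0x16FB (hexadecimal) → 1×4096 + 6×256 + 15×16 + 11 = 5883 (decimal)
Convert 1 thousand, 1 hundred, 4 ones (place-value notation) → 1×1000 + 1×100 + 4 = 1104 (decimal)
Compute gcd(5883, 1104) = 3
3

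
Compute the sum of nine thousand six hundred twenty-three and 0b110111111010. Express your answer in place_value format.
Convert nine thousand six hundred twenty-three (English words) → 9×1000 + 6×100 + 23 = 9623 (decimal)
Convert 0b110111111010 (binary) → 2048 + 1024 + 256 + 128 + 64 + 32 + 16 + 8 + 2 = 3578 (decimal)
Compute 9623 + 3578 = 13201
Convert 13201 (decimal) → 13201 = 13×1000 + 2×100 + 1 → 13 thousands, 2 hundreds, 1 one (place-value notation)
13 thousands, 2 hundreds, 1 one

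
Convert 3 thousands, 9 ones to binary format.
Convert 3 thousands, 9 ones (place-value notation) → 3×1000 + 9 = 3009 (decimal)
Convert 3009 (decimal) → 3009 = 2048 + 512 + 256 + 128 + 64 + 1 → 0b101111000001 (binary)
0b101111000001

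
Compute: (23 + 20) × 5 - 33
Parentheses first: 23 + 20 = 43
Multiply: 43 × 5 = 215
Subtract: 215 - 33 = 182
182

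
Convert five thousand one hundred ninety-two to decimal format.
Convert five thousand one hundred ninety-two (English words) → 5×1000 + 1×100 + 92 = 5192 (decimal)
5192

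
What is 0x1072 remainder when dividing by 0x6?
Convert 0x1072 (hexadecimal) → 1×4096 + 7×16 + 2 = 4210 (decimal)
Convert 0x6 (hexadecimal) → 6 (decimal)
Compute 4210 mod 6 = 4
4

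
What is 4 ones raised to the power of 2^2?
Convert 4 ones (place-value notation) → 4 (decimal)
Convert 2^2 (power) → 4 (decimal)
Compute 4 ^ 4 = 256
256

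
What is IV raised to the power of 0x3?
Convert IV (Roman numeral) → 4 (decimal)
Convert 0x3 (hexadecimal) → 3 (decimal)
Compute 4 ^ 3 = 64
64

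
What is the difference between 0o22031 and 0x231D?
Convert 0o22031 (octal) → 2×4096 + 2×512 + 3×8 + 1 = 9241 (decimal)
Convert 0x231D (hexadecimal) → 2×4096 + 3×256 + 1×16 + 13 = 8989 (decimal)
Difference: |9241 - 8989| = 252
252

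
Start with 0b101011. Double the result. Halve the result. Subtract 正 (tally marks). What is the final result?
Convert 0b101011 (binary) → 32 + 8 + 2 + 1 = 43 (decimal)
Start: 43
43 × 2 = 86
86 ÷ 2 = 43
Convert 正 (tally marks) → 5 (decimal)
43 - 5 = 38
38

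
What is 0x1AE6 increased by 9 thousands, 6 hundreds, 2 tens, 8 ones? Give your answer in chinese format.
Convert 0x1AE6 (hexadecimal) → 1×4096 + 10×256 + 14×16 + 6 = 6886 (decimal)
Convert 9 thousands, 6 hundreds, 2 tens, 8 ones (place-value notation) → 9×1000 + 6×100 + 2×10 + 8 = 9628 (decimal)
Compute 6886 + 9628 = 16514
Convert 16514 (decimal) → 16514 = 1×10000 + 6×1000 + 5×100 + 1×10 + 4 → 一万六千五百一十四 (Chinese numeral)
一万六千五百一十四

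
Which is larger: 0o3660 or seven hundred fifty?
Convert 0o3660 (octal) → 3×512 + 6×64 + 6×8 = 1968 (decimal)
Convert seven hundred fifty (English words) → 7×100 + 50 = 750 (decimal)
Compare 1968 vs 750: larger = 1968
1968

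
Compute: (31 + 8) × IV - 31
Convert IV (Roman numeral) → 4 (decimal)
Expression in decimal: (31 + 8) × 4 - 31
Parentheses first: 31 + 8 = 39
Multiply: 39 × 4 = 156
Subtract: 156 - 31 = 125
125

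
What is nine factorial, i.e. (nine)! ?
Convert nine (English words) → 9 (decimal)
Compute 9! = 362880
362880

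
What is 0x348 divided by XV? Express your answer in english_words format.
Convert 0x348 (hexadecimal) → 3×256 + 4×16 + 8 = 840 (decimal)
Convert XV (Roman numeral) → 10 + 5 = 15 (decimal)
Compute 840 ÷ 15 = 56
Convert 56 (decimal) → fifty-six (English words)
fifty-six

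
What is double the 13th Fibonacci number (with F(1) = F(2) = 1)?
The 13th Fibonacci number (with F(1) = F(2) = 1): 1, 1, 2, 3, 5, 8, 13, 21, 34, 55, 89, 144, 233 → 233
Compute 233 × 2 = 466
466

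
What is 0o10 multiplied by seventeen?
Convert 0o10 (octal) → 1×8 = 8 (decimal)
Convert seventeen (English words) → 17 (decimal)
Compute 8 × 17 = 136
136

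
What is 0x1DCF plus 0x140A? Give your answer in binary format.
Convert 0x1DCF (hexadecimal) → 1×4096 + 13×256 + 12×16 + 15 = 7631 (decimal)
Convert 0x140A (hexadecimal) → 1×4096 + 4×256 + 10 = 5130 (decimal)
Compute 7631 + 5130 = 12761
Convert 12761 (decimal) → 12761 = 8192 + 4096 + 256 + 128 + 64 + 16 + 8 + 1 → 0b11000111011001 (binary)
0b11000111011001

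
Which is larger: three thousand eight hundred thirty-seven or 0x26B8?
Convert three thousand eight hundred thirty-seven (English words) → 3×1000 + 8×100 + 37 = 3837 (decimal)
Convert 0x26B8 (hexadecimal) → 2×4096 + 6×256 + 11×16 + 8 = 9912 (decimal)
Compare 3837 vs 9912: larger = 9912
9912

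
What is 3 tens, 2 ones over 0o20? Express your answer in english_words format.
Convert 3 tens, 2 ones (place-value notation) → 3×10 + 2 = 32 (decimal)
Convert 0o20 (octal) → 2×8 = 16 (decimal)
Compute 32 ÷ 16 = 2
Convert 2 (decimal) → two (English words)
two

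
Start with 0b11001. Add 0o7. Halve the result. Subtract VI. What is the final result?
Convert 0b11001 (binary) → 16 + 8 + 1 = 25 (decimal)
Start: 25
Convert 0o7 (octal) → 7 (decimal)
25 + 7 = 32
32 ÷ 2 = 16
Convert VI (Roman numeral) → 5 + 1 = 6 (decimal)
16 - 6 = 10
10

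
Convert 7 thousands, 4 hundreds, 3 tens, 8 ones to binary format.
Convert 7 thousands, 4 hundreds, 3 tens, 8 ones (place-value notation) → 7×1000 + 4×100 + 3×10 + 8 = 7438 (decimal)
Convert 7438 (decimal) → 7438 = 4096 + 2048 + 1024 + 256 + 8 + 4 + 2 → 0b1110100001110 (binary)
0b1110100001110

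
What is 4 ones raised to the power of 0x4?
Convert 4 ones (place-value notation) → 4 (decimal)
Convert 0x4 (hexadecimal) → 4 (decimal)
Compute 4 ^ 4 = 256
256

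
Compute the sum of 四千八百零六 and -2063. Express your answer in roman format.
Convert 四千八百零六 (Chinese numeral) → 4×1000 + 8×100 + 6 = 4806 (decimal)
Compute 4806 + -2063 = 2743
Convert 2743 (decimal) → 2743 = 1000 + 1000 + 500 + 100 + 100 + 40 + 1 + 1 + 1 → MMDCCXLIII (Roman numeral)
MMDCCXLIII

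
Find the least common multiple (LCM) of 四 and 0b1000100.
Convert 四 (Chinese numeral) → 4 (decimal)
Convert 0b1000100 (binary) → 64 + 4 = 68 (decimal)
Compute lcm(4, 68) = 68
68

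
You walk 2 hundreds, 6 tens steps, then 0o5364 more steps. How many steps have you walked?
Convert 2 hundreds, 6 tens (place-value notation) → 2×100 + 6×10 = 260 (decimal)
Convert 0o5364 (octal) → 5×512 + 3×64 + 6×8 + 4 = 2804 (decimal)
Compute 260 + 2804 = 3064
3064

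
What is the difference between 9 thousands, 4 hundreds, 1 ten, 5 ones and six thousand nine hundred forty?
Convert 9 thousands, 4 hundreds, 1 ten, 5 ones (place-value notation) → 9×1000 + 4×100 + 1×10 + 5 = 9415 (decimal)
Convert six thousand nine hundred forty (English words) → 6×1000 + 9×100 + 40 = 6940 (decimal)
Difference: |9415 - 6940| = 2475
2475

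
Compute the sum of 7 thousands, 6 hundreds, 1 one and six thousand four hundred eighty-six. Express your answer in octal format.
Convert 7 thousands, 6 hundreds, 1 one (place-value notation) → 7×1000 + 6×100 + 1 = 7601 (decimal)
Convert six thousand four hundred eighty-six (English words) → 6×1000 + 4×100 + 86 = 6486 (decimal)
Compute 7601 + 6486 = 14087
Convert 14087 (decimal) → 14087 = 3×4096 + 3×512 + 4×64 + 7 → 0o33407 (octal)
0o33407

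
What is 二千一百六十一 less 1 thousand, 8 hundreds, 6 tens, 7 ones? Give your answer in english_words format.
Convert 二千一百六十一 (Chinese numeral) → 2×1000 + 1×100 + 6×10 + 1 = 2161 (decimal)
Convert 1 thousand, 8 hundreds, 6 tens, 7 ones (place-value notation) → 1×1000 + 8×100 + 6×10 + 7 = 1867 (decimal)
Compute 2161 - 1867 = 294
Convert 294 (decimal) → 294 = 2×100 + 94 → two hundred ninety-four (English words)
two hundred ninety-four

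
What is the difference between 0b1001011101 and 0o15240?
Convert 0b1001011101 (binary) → 512 + 64 + 16 + 8 + 4 + 1 = 605 (decimal)
Convert 0o15240 (octal) → 1×4096 + 5×512 + 2×64 + 4×8 = 6816 (decimal)
Difference: |605 - 6816| = 6211
6211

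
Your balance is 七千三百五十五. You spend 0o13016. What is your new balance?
Convert 七千三百五十五 (Chinese numeral) → 7×1000 + 3×100 + 5×10 + 5 = 7355 (decimal)
Convert 0o13016 (octal) → 1×4096 + 3×512 + 1×8 + 6 = 5646 (decimal)
Compute 7355 - 5646 = 1709
1709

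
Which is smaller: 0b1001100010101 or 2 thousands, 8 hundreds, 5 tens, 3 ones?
Convert 0b1001100010101 (binary) → 4096 + 512 + 256 + 16 + 4 + 1 = 4885 (decimal)
Convert 2 thousands, 8 hundreds, 5 tens, 3 ones (place-value notation) → 2×1000 + 8×100 + 5×10 + 3 = 2853 (decimal)
Compare 4885 vs 2853: smaller = 2853
2853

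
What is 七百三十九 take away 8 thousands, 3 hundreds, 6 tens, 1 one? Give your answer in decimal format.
Convert 七百三十九 (Chinese numeral) → 7×100 + 3×10 + 9 = 739 (decimal)
Convert 8 thousands, 3 hundreds, 6 tens, 1 one (place-value notation) → 8×1000 + 3×100 + 6×10 + 1 = 8361 (decimal)
Compute 739 - 8361 = -7622
-7622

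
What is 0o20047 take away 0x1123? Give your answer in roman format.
Convert 0o20047 (octal) → 2×4096 + 4×8 + 7 = 8231 (decimal)
Convert 0x1123 (hexadecimal) → 1×4096 + 1×256 + 2×16 + 3 = 4387 (decimal)
Compute 8231 - 4387 = 3844
Convert 3844 (decimal) → 3844 = 1000 + 1000 + 1000 + 500 + 100 + 100 + 100 + 40 + 4 → MMMDCCCXLIV (Roman numeral)
MMMDCCCXLIV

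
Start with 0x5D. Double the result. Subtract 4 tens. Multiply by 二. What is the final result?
Convert 0x5D (hexadecimal) → 5×16 + 13 = 93 (decimal)
Start: 93
93 × 2 = 186
Convert 4 tens (place-value notation) → 4×10 = 40 (decimal)
186 - 40 = 146
Convert 二 (Chinese numeral) → 2 (decimal)
146 × 2 = 292
292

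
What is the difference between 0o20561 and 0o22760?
Convert 0o20561 (octal) → 2×4096 + 5×64 + 6×8 + 1 = 8561 (decimal)
Convert 0o22760 (octal) → 2×4096 + 2×512 + 7×64 + 6×8 = 9712 (decimal)
Difference: |8561 - 9712| = 1151
1151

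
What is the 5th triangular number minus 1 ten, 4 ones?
The 5th triangular number = 5×6/2 = 15
Convert 1 ten, 4 ones (place-value notation) → 1×10 + 4 = 14 (decimal)
Compute 15 - 14 = 1
1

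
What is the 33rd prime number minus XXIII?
The 33rd prime number = 137
Convert XXIII (Roman numeral) → 10 + 10 + 1 + 1 + 1 = 23 (decimal)
Compute 137 - 23 = 114
114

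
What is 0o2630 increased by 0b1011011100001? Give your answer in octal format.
Convert 0o2630 (octal) → 2×512 + 6×64 + 3×8 = 1432 (decimal)
Convert 0b1011011100001 (binary) → 4096 + 1024 + 512 + 128 + 64 + 32 + 1 = 5857 (decimal)
Compute 1432 + 5857 = 7289
Convert 7289 (decimal) → 7289 = 1×4096 + 6×512 + 1×64 + 7×8 + 1 → 0o16171 (octal)
0o16171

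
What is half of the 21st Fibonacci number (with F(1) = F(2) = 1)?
The 21st Fibonacci number (with F(1) = F(2) = 1) = 10946
Compute 10946 ÷ 2 = 5473
5473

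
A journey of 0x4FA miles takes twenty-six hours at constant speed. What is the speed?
Convert 0x4FA (hexadecimal) → 4×256 + 15×16 + 10 = 1274 (decimal)
Convert twenty-six (English words) → 26 (decimal)
Compute 1274 ÷ 26 = 49
49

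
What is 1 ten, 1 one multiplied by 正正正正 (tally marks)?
Convert 1 ten, 1 one (place-value notation) → 1×10 + 1 = 11 (decimal)
Convert 正正正正 (tally marks) → 5 + 5 + 5 + 5 = 20 (decimal)
Compute 11 × 20 = 220
220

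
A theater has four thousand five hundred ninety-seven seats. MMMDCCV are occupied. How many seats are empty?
Convert four thousand five hundred ninety-seven (English words) → 4×1000 + 5×100 + 97 = 4597 (decimal)
Convert MMMDCCV (Roman numeral) → 1000 + 1000 + 1000 + 500 + 100 + 100 + 5 = 3705 (decimal)
Compute 4597 - 3705 = 892
892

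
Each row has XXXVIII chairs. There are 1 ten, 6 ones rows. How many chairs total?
Convert XXXVIII (Roman numeral) → 10 + 10 + 10 + 5 + 1 + 1 + 1 = 38 (decimal)
Convert 1 ten, 6 ones (place-value notation) → 1×10 + 6 = 16 (decimal)
Compute 38 × 16 = 608
608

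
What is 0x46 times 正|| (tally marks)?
Convert 0x46 (hexadecimal) → 4×16 + 6 = 70 (decimal)
Convert 正|| (tally marks) → 5 + 2 = 7 (decimal)
Compute 70 × 7 = 490
490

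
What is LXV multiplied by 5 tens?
Convert LXV (Roman numeral) → 50 + 10 + 5 = 65 (decimal)
Convert 5 tens (place-value notation) → 5×10 = 50 (decimal)
Compute 65 × 50 = 3250
3250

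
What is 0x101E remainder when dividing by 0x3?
Convert 0x101E (hexadecimal) → 1×4096 + 1×16 + 14 = 4126 (decimal)
Convert 0x3 (hexadecimal) → 3 (decimal)
Compute 4126 mod 3 = 1
1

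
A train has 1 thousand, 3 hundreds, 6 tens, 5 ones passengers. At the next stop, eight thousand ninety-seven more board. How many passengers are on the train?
Convert 1 thousand, 3 hundreds, 6 tens, 5 ones (place-value notation) → 1×1000 + 3×100 + 6×10 + 5 = 1365 (decimal)
Convert eight thousand ninety-seven (English words) → 8×1000 + 97 = 8097 (decimal)
Compute 1365 + 8097 = 9462
9462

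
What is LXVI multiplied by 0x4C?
Convert LXVI (Roman numeral) → 50 + 10 + 5 + 1 = 66 (decimal)
Convert 0x4C (hexadecimal) → 4×16 + 12 = 76 (decimal)
Compute 66 × 76 = 5016
5016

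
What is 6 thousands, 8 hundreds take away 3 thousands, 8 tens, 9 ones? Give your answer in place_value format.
Convert 6 thousands, 8 hundreds (place-value notation) → 6×1000 + 8×100 = 6800 (decimal)
Convert 3 thousands, 8 tens, 9 ones (place-value notation) → 3×1000 + 8×10 + 9 = 3089 (decimal)
Compute 6800 - 3089 = 3711
Convert 3711 (decimal) → 3711 = 3×1000 + 7×100 + 1×10 + 1 → 3 thousands, 7 hundreds, 1 ten, 1 one (place-value notation)
3 thousands, 7 hundreds, 1 ten, 1 one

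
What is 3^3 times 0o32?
Convert 3^3 (power) → 27 (decimal)
Convert 0o32 (octal) → 3×8 + 2 = 26 (decimal)
Compute 27 × 26 = 702
702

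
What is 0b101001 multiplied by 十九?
Convert 0b101001 (binary) → 32 + 8 + 1 = 41 (decimal)
Convert 十九 (Chinese numeral) → 1×10 + 9 = 19 (decimal)
Compute 41 × 19 = 779
779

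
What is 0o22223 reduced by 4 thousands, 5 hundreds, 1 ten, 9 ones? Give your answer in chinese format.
Convert 0o22223 (octal) → 2×4096 + 2×512 + 2×64 + 2×8 + 3 = 9363 (decimal)
Convert 4 thousands, 5 hundreds, 1 ten, 9 ones (place-value notation) → 4×1000 + 5×100 + 1×10 + 9 = 4519 (decimal)
Compute 9363 - 4519 = 4844
Convert 4844 (decimal) → 4844 = 4×1000 + 8×100 + 4×10 + 4 → 四千八百四十四 (Chinese numeral)
四千八百四十四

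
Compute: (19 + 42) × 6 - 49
Parentheses first: 19 + 42 = 61
Multiply: 61 × 6 = 366
Subtract: 366 - 49 = 317
317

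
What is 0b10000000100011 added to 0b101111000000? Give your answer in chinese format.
Convert 0b10000000100011 (binary) → 8192 + 32 + 2 + 1 = 8227 (decimal)
Convert 0b101111000000 (binary) → 2048 + 512 + 256 + 128 + 64 = 3008 (decimal)
Compute 8227 + 3008 = 11235
Convert 11235 (decimal) → 11235 = 1×10000 + 1×1000 + 2×100 + 3×10 + 5 → 一万一千二百三十五 (Chinese numeral)
一万一千二百三十五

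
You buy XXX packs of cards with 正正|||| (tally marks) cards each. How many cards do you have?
Convert 正正|||| (tally marks) → 5 + 5 + 4 = 14 (decimal)
Convert XXX (Roman numeral) → 10 + 10 + 10 = 30 (decimal)
Compute 14 × 30 = 420
420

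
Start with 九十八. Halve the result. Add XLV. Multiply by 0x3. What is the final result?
Convert 九十八 (Chinese numeral) → 9×10 + 8 = 98 (decimal)
Start: 98
98 ÷ 2 = 49
Convert XLV (Roman numeral) → 40 + 5 = 45 (decimal)
49 + 45 = 94
Convert 0x3 (hexadecimal) → 3 (decimal)
94 × 3 = 282
282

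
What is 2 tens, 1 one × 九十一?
Convert 2 tens, 1 one (place-value notation) → 2×10 + 1 = 21 (decimal)
Convert 九十一 (Chinese numeral) → 9×10 + 1 = 91 (decimal)
Compute 21 × 91 = 1911
1911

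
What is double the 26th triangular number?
The 26th triangular number = 26×27/2 = 351
Compute 351 × 2 = 702
702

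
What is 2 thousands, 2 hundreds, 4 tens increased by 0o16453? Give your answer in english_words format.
Convert 2 thousands, 2 hundreds, 4 tens (place-value notation) → 2×1000 + 2×100 + 4×10 = 2240 (decimal)
Convert 0o16453 (octal) → 1×4096 + 6×512 + 4×64 + 5×8 + 3 = 7467 (decimal)
Compute 2240 + 7467 = 9707
Convert 9707 (decimal) → 9707 = 9×1000 + 7×100 + 7 → nine thousand seven hundred seven (English words)
nine thousand seven hundred seven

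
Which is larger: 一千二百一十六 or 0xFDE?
Convert 一千二百一十六 (Chinese numeral) → 1×1000 + 2×100 + 1×10 + 6 = 1216 (decimal)
Convert 0xFDE (hexadecimal) → 15×256 + 13×16 + 14 = 4062 (decimal)
Compare 1216 vs 4062: larger = 4062
4062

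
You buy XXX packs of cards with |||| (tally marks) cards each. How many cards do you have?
Convert |||| (tally marks) → 4 (decimal)
Convert XXX (Roman numeral) → 10 + 10 + 10 = 30 (decimal)
Compute 4 × 30 = 120
120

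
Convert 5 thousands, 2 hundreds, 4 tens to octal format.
Convert 5 thousands, 2 hundreds, 4 tens (place-value notation) → 5×1000 + 2×100 + 4×10 = 5240 (decimal)
Convert 5240 (decimal) → 5240 = 1×4096 + 2×512 + 1×64 + 7×8 → 0o12170 (octal)
0o12170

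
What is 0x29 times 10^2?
Convert 0x29 (hexadecimal) → 2×16 + 9 = 41 (decimal)
Convert 10^2 (power) → 100 (decimal)
Compute 41 × 100 = 4100
4100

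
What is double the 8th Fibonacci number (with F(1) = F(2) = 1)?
The 8th Fibonacci number (with F(1) = F(2) = 1): 1, 1, 2, 3, 5, 8, 13, 21 → 21
Compute 21 × 2 = 42
42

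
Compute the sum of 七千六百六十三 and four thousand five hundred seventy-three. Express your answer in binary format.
Convert 七千六百六十三 (Chinese numeral) → 7×1000 + 6×100 + 6×10 + 3 = 7663 (decimal)
Convert four thousand five hundred seventy-three (English words) → 4×1000 + 5×100 + 73 = 4573 (decimal)
Compute 7663 + 4573 = 12236
Convert 12236 (decimal) → 12236 = 8192 + 2048 + 1024 + 512 + 256 + 128 + 64 + 8 + 4 → 0b10111111001100 (binary)
0b10111111001100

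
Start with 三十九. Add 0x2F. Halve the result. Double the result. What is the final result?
Convert 三十九 (Chinese numeral) → 3×10 + 9 = 39 (decimal)
Start: 39
Convert 0x2F (hexadecimal) → 2×16 + 15 = 47 (decimal)
39 + 47 = 86
86 ÷ 2 = 43
43 × 2 = 86
86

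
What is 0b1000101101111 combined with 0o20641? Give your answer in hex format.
Convert 0b1000101101111 (binary) → 4096 + 256 + 64 + 32 + 8 + 4 + 2 + 1 = 4463 (decimal)
Convert 0o20641 (octal) → 2×4096 + 6×64 + 4×8 + 1 = 8609 (decimal)
Compute 4463 + 8609 = 13072
Convert 13072 (decimal) → 13072 = 3×4096 + 3×256 + 1×16 → 0x3310 (hexadecimal)
0x3310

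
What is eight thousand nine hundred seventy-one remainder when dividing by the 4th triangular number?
Convert eight thousand nine hundred seventy-one (English words) → 8×1000 + 9×100 + 71 = 8971 (decimal)
Convert the 4th triangular number (triangular index) → 4×5/2 = 10 (decimal)
Compute 8971 mod 10 = 1
1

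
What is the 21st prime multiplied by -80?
Convert the 21st prime (prime index) → 73 (decimal)
Compute 73 × -80 = -5840
-5840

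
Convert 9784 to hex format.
Convert 9784 (decimal) → 9784 = 2×4096 + 6×256 + 3×16 + 8 → 0x2638 (hexadecimal)
0x2638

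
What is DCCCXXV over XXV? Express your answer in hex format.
Convert DCCCXXV (Roman numeral) → 500 + 100 + 100 + 100 + 10 + 10 + 5 = 825 (decimal)
Convert XXV (Roman numeral) → 10 + 10 + 5 = 25 (decimal)
Compute 825 ÷ 25 = 33
Convert 33 (decimal) → 33 = 2×16 + 1 → 0x21 (hexadecimal)
0x21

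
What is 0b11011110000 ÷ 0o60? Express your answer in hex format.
Convert 0b11011110000 (binary) → 1024 + 512 + 128 + 64 + 32 + 16 = 1776 (decimal)
Convert 0o60 (octal) → 6×8 = 48 (decimal)
Compute 1776 ÷ 48 = 37
Convert 37 (decimal) → 37 = 2×16 + 5 → 0x25 (hexadecimal)
0x25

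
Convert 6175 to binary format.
Convert 6175 (decimal) → 6175 = 4096 + 2048 + 16 + 8 + 4 + 2 + 1 → 0b1100000011111 (binary)
0b1100000011111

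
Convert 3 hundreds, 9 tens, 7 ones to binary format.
Convert 3 hundreds, 9 tens, 7 ones (place-value notation) → 3×100 + 9×10 + 7 = 397 (decimal)
Convert 397 (decimal) → 397 = 256 + 128 + 8 + 4 + 1 → 0b110001101 (binary)
0b110001101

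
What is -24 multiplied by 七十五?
Convert 七十五 (Chinese numeral) → 7×10 + 5 = 75 (decimal)
Compute -24 × 75 = -1800
-1800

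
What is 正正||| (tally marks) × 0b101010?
Convert 正正||| (tally marks) → 5 + 5 + 3 = 13 (decimal)
Convert 0b101010 (binary) → 32 + 8 + 2 = 42 (decimal)
Compute 13 × 42 = 546
546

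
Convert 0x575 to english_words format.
Convert 0x575 (hexadecimal) → 5×256 + 7×16 + 5 = 1397 (decimal)
Convert 1397 (decimal) → 1397 = 1×1000 + 3×100 + 97 → one thousand three hundred ninety-seven (English words)
one thousand three hundred ninety-seven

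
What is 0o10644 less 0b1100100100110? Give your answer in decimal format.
Convert 0o10644 (octal) → 1×4096 + 6×64 + 4×8 + 4 = 4516 (decimal)
Convert 0b1100100100110 (binary) → 4096 + 2048 + 256 + 32 + 4 + 2 = 6438 (decimal)
Compute 4516 - 6438 = -1922
-1922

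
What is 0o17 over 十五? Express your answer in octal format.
Convert 0o17 (octal) → 1×8 + 7 = 15 (decimal)
Convert 十五 (Chinese numeral) → 1×10 + 5 = 15 (decimal)
Compute 15 ÷ 15 = 1
Convert 1 (decimal) → 0o1 (octal)
0o1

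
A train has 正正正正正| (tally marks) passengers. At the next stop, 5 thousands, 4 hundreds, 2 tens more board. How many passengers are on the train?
Convert 正正正正正| (tally marks) → 5 + 5 + 5 + 5 + 5 + 1 = 26 (decimal)
Convert 5 thousands, 4 hundreds, 2 tens (place-value notation) → 5×1000 + 4×100 + 2×10 = 5420 (decimal)
Compute 26 + 5420 = 5446
5446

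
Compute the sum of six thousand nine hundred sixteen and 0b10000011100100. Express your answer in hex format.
Convert six thousand nine hundred sixteen (English words) → 6×1000 + 9×100 + 16 = 6916 (decimal)
Convert 0b10000011100100 (binary) → 8192 + 128 + 64 + 32 + 4 = 8420 (decimal)
Compute 6916 + 8420 = 15336
Convert 15336 (decimal) → 15336 = 3×4096 + 11×256 + 14×16 + 8 → 0x3BE8 (hexadecimal)
0x3BE8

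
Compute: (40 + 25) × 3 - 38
Parentheses first: 40 + 25 = 65
Multiply: 65 × 3 = 195
Subtract: 195 - 38 = 157
157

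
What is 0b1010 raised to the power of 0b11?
Convert 0b1010 (binary) → 8 + 2 = 10 (decimal)
Convert 0b11 (binary) → 2 + 1 = 3 (decimal)
Compute 10 ^ 3 = 1000
1000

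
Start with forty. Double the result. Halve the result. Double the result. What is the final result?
Convert forty (English words) → 40 (decimal)
Start: 40
40 × 2 = 80
80 ÷ 2 = 40
40 × 2 = 80
80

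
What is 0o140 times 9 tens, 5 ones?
Convert 0o140 (octal) → 1×64 + 4×8 = 96 (decimal)
Convert 9 tens, 5 ones (place-value notation) → 9×10 + 5 = 95 (decimal)
Compute 96 × 95 = 9120
9120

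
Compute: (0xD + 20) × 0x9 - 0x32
Convert 0xD (hexadecimal) → 13 (decimal)
Convert 0x9 (hexadecimal) → 9 (decimal)
Convert 0x32 (hexadecimal) → 3×16 + 2 = 50 (decimal)
Expression in decimal: (13 + 20) × 9 - 50
Parentheses first: 13 + 20 = 33
Multiply: 33 × 9 = 297
Subtract: 297 - 50 = 247
247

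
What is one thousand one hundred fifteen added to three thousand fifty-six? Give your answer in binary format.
Convert one thousand one hundred fifteen (English words) → 1×1000 + 1×100 + 15 = 1115 (decimal)
Convert three thousand fifty-six (English words) → 3×1000 + 56 = 3056 (decimal)
Compute 1115 + 3056 = 4171
Convert 4171 (decimal) → 4171 = 4096 + 64 + 8 + 2 + 1 → 0b1000001001011 (binary)
0b1000001001011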